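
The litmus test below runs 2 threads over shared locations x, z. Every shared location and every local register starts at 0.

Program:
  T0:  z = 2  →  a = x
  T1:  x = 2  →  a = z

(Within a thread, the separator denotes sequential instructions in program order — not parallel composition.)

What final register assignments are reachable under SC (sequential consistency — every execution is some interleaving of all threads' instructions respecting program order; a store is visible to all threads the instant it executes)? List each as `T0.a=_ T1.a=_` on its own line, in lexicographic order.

T0.a=0 T1.a=2
T0.a=2 T1.a=0
T0.a=2 T1.a=2

outcome vector order: (T0.a,T1.a)
|SC outcomes| = 3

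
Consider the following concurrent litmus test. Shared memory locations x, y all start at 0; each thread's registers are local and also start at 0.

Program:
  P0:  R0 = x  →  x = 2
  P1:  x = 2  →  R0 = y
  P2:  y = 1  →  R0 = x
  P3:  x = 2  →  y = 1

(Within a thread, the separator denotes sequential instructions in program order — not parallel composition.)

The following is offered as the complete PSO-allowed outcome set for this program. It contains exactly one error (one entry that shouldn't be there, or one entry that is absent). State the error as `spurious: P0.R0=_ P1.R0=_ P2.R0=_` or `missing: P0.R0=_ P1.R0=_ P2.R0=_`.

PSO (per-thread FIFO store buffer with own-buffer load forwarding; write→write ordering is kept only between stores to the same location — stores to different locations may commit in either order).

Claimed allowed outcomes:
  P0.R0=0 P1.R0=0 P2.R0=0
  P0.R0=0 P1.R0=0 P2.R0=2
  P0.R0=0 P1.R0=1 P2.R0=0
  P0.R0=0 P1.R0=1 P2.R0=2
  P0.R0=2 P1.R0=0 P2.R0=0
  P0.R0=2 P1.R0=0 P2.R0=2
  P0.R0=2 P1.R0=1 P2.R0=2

outcome vector order: (P0.R0,P1.R0,P2.R0)
[PSO] allowed = {000 002 010 012 200 202 210 212}
PSO∖claimed = {210}

missing: P0.R0=2 P1.R0=1 P2.R0=0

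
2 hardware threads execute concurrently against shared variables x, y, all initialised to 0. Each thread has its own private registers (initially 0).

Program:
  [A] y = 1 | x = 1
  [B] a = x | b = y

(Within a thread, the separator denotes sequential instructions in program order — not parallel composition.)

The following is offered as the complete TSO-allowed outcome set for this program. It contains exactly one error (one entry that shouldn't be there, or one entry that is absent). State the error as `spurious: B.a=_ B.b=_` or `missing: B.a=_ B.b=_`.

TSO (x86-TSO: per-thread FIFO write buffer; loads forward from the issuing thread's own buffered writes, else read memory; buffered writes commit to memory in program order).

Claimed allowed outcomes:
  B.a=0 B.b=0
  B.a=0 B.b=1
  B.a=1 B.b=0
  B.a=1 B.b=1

spurious: B.a=1 B.b=0

outcome vector order: (B.a,B.b)
under TSO → (0,0), (0,1), (1,1)
claimed∖TSO = {(1,0)}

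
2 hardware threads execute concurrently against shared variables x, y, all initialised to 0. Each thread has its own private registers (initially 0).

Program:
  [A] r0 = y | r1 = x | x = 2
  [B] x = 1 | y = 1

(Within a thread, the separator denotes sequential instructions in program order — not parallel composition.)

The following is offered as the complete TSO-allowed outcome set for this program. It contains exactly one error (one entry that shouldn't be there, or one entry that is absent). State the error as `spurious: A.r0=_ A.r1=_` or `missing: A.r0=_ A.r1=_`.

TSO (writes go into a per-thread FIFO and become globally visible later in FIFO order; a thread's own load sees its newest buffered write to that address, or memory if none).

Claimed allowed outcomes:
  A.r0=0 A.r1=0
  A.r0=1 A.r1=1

outcome vector order: (A.r0,A.r1)
under TSO → <0 0> <0 1> <1 1>
TSO∖claimed = {<0 1>}

missing: A.r0=0 A.r1=1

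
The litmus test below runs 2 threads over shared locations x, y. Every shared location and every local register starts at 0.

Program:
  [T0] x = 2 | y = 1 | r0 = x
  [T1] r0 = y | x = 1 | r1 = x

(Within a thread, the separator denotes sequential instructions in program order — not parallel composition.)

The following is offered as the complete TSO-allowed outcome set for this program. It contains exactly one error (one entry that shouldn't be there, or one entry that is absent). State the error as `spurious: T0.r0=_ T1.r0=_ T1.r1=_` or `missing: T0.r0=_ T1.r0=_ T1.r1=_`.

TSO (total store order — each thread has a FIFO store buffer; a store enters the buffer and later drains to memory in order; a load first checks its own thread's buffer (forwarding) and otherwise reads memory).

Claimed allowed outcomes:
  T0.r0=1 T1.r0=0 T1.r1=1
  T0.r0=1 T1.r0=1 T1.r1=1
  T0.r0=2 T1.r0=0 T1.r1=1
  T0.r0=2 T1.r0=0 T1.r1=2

missing: T0.r0=2 T1.r0=1 T1.r1=1

outcome vector order: (T0.r0,T1.r0,T1.r1)
[TSO] allowed = {(1,0,1); (1,1,1); (2,0,1); (2,0,2); (2,1,1)}
TSO∖claimed = {(2,1,1)}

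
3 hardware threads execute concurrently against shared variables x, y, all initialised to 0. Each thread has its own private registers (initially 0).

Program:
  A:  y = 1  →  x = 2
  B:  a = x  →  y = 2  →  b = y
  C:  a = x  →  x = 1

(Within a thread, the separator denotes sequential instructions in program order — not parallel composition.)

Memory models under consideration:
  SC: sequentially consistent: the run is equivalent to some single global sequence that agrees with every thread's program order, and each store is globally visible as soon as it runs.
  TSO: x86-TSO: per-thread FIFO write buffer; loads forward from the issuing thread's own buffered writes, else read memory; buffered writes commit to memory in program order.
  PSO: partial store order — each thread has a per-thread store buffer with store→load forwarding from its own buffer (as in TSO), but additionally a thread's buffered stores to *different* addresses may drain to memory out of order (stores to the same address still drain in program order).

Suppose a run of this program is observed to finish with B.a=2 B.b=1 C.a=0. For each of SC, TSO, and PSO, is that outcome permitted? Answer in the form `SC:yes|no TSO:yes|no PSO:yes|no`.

SC:no TSO:no PSO:yes

outcome vector order: (B.a,B.b,C.a)
[SC] allowed = {(0,1,0), (0,1,2), (0,2,0), (0,2,2), (1,1,0), (1,2,0), (1,2,2), (2,2,0), (2,2,2)}
[TSO] allowed = {(0,1,0), (0,1,2), (0,2,0), (0,2,2), (1,1,0), (1,2,0), (1,2,2), (2,2,0), (2,2,2)}
[PSO] allowed = {(0,1,0), (0,1,2), (0,2,0), (0,2,2), (1,1,0), (1,1,2), (1,2,0), (1,2,2), (2,1,0), (2,1,2), (2,2,0), (2,2,2)}
target (2,1,0) ∈ {PSO}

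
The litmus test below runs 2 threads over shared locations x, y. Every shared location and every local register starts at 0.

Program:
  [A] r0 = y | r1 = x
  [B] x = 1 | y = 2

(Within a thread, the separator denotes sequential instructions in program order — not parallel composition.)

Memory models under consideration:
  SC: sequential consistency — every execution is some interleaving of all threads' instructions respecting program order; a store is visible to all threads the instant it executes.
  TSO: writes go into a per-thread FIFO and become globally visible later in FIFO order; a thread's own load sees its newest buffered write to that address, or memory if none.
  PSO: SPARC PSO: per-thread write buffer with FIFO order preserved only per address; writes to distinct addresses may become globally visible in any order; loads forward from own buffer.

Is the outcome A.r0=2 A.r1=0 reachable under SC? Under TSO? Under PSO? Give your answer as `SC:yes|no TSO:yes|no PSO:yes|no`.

SC:no TSO:no PSO:yes

outcome vector order: (A.r0,A.r1)
under SC → 0/0 0/1 2/1
under TSO → 0/0 0/1 2/1
under PSO → 0/0 0/1 2/0 2/1
target 2/0 ∈ {PSO}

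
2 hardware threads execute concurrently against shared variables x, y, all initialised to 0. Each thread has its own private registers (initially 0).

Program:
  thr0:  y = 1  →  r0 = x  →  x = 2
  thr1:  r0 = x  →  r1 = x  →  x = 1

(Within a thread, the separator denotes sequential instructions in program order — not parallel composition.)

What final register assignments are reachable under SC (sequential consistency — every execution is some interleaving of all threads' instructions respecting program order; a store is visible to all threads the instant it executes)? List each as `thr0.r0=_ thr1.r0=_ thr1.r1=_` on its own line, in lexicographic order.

outcome vector order: (thr0.r0,thr1.r0,thr1.r1)
|SC outcomes| = 4

thr0.r0=0 thr1.r0=0 thr1.r1=0
thr0.r0=0 thr1.r0=0 thr1.r1=2
thr0.r0=0 thr1.r0=2 thr1.r1=2
thr0.r0=1 thr1.r0=0 thr1.r1=0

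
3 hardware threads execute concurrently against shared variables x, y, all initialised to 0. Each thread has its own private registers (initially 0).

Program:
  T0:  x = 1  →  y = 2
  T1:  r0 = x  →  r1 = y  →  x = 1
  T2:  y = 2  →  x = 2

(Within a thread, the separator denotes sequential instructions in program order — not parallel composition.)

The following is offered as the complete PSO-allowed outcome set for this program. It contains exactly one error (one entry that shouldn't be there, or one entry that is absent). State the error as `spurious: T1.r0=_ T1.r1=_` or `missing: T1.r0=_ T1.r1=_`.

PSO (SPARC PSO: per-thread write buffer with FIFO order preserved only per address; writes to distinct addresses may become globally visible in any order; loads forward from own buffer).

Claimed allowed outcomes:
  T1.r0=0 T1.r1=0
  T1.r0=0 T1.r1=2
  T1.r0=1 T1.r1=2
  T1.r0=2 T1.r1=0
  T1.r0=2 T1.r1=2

outcome vector order: (T1.r0,T1.r1)
PSO: 6 outcomes — {(0,0), (0,2), (1,0), (1,2), (2,0), (2,2)}
PSO∖claimed = {(1,0)}

missing: T1.r0=1 T1.r1=0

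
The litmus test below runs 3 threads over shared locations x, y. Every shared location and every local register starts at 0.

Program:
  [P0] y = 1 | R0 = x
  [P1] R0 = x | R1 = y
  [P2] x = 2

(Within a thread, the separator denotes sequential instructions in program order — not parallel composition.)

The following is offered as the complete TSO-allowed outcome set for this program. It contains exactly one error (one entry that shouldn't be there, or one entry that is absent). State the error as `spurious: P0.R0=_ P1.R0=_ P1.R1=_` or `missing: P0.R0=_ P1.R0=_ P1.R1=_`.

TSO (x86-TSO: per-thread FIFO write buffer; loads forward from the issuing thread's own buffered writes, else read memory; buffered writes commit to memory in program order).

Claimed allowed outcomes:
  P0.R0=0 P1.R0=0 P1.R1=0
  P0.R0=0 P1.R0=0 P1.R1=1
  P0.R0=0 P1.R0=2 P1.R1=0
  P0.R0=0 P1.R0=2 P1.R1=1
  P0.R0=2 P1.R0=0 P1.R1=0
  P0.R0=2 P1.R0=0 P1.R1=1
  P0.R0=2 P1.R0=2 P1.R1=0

missing: P0.R0=2 P1.R0=2 P1.R1=1

outcome vector order: (P0.R0,P1.R0,P1.R1)
TSO: 8 outcomes — {0/0/0 0/0/1 0/2/0 0/2/1 2/0/0 2/0/1 2/2/0 2/2/1}
TSO∖claimed = {2/2/1}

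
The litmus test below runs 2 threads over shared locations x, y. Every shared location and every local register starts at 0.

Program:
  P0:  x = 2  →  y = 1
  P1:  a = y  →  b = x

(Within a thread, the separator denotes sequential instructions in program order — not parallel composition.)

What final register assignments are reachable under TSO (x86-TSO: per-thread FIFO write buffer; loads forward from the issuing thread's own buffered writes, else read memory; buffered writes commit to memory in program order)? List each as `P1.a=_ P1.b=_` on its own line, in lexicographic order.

outcome vector order: (P1.a,P1.b)
|TSO outcomes| = 3

P1.a=0 P1.b=0
P1.a=0 P1.b=2
P1.a=1 P1.b=2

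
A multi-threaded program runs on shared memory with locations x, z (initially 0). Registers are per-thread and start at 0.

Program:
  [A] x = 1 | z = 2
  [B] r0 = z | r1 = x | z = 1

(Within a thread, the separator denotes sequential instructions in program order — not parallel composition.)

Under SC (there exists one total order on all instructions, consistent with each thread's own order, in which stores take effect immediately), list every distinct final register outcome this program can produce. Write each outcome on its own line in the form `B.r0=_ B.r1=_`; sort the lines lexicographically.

B.r0=0 B.r1=0
B.r0=0 B.r1=1
B.r0=2 B.r1=1

outcome vector order: (B.r0,B.r1)
|SC outcomes| = 3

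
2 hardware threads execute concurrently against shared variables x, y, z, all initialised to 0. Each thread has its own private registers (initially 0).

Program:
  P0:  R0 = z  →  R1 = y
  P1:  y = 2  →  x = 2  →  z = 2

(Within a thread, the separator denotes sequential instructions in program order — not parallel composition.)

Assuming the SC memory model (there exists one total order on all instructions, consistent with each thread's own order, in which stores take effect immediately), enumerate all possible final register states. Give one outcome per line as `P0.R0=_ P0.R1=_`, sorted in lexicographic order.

P0.R0=0 P0.R1=0
P0.R0=0 P0.R1=2
P0.R0=2 P0.R1=2

outcome vector order: (P0.R0,P0.R1)
|SC outcomes| = 3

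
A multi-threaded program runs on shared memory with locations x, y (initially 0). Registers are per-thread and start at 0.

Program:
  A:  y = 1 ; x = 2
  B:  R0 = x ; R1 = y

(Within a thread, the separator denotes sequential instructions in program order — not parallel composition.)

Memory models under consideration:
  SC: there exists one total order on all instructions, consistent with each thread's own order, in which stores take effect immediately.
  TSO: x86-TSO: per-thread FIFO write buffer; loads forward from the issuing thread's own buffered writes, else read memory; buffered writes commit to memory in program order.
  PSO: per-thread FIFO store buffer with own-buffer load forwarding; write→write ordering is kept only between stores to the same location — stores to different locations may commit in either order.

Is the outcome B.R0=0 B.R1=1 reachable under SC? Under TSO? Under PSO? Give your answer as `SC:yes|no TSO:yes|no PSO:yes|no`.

outcome vector order: (B.R0,B.R1)
under SC → 0/0; 0/1; 2/1
under TSO → 0/0; 0/1; 2/1
under PSO → 0/0; 0/1; 2/0; 2/1
target 0/1 ∈ {SC,TSO,PSO}

SC:yes TSO:yes PSO:yes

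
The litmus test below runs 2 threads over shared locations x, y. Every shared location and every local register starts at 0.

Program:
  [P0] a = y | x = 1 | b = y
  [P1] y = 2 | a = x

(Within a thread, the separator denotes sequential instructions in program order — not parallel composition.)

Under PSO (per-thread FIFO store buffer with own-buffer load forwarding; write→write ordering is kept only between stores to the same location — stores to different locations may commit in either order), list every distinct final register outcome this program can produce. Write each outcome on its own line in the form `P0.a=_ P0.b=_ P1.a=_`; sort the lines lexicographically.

outcome vector order: (P0.a,P0.b,P1.a)
|PSO outcomes| = 6

P0.a=0 P0.b=0 P1.a=0
P0.a=0 P0.b=0 P1.a=1
P0.a=0 P0.b=2 P1.a=0
P0.a=0 P0.b=2 P1.a=1
P0.a=2 P0.b=2 P1.a=0
P0.a=2 P0.b=2 P1.a=1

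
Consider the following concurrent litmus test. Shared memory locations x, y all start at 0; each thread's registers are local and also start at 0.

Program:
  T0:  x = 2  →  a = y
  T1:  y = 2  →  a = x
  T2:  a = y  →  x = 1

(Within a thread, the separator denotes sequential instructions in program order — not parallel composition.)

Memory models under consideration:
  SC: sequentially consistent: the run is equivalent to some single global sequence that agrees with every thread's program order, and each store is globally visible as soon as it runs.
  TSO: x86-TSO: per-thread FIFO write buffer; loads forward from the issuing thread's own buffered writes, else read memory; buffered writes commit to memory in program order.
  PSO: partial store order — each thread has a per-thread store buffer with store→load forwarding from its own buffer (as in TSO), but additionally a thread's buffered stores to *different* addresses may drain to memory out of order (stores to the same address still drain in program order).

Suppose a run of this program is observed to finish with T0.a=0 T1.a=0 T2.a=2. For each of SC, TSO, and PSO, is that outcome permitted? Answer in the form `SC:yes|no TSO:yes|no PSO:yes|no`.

SC:no TSO:yes PSO:yes

outcome vector order: (T0.a,T1.a,T2.a)
SC (10): (0,1,0) (0,1,2) (0,2,0) (0,2,2) (2,0,0) (2,0,2) (2,1,0) (2,1,2) (2,2,0) (2,2,2)
TSO (12): (0,0,0) (0,0,2) (0,1,0) (0,1,2) (0,2,0) (0,2,2) (2,0,0) (2,0,2) (2,1,0) (2,1,2) (2,2,0) (2,2,2)
PSO (12): (0,0,0) (0,0,2) (0,1,0) (0,1,2) (0,2,0) (0,2,2) (2,0,0) (2,0,2) (2,1,0) (2,1,2) (2,2,0) (2,2,2)
target (0,0,2) ∈ {TSO,PSO}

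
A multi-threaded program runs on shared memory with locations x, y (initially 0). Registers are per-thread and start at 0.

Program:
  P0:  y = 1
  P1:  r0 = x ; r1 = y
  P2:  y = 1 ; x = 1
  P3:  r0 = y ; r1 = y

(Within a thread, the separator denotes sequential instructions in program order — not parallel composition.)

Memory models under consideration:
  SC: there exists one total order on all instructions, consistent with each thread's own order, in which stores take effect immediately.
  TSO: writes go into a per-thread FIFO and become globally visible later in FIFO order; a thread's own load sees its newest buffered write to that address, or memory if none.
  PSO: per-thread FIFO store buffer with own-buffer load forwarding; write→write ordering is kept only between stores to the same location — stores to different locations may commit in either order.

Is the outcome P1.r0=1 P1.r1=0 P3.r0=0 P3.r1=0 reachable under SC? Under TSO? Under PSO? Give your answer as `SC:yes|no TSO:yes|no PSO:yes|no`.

outcome vector order: (P1.r0,P1.r1,P3.r0,P3.r1)
[SC] allowed = {<0 0 0 0>, <0 0 0 1>, <0 0 1 1>, <0 1 0 0>, <0 1 0 1>, <0 1 1 1>, <1 1 0 0>, <1 1 0 1>, <1 1 1 1>}
[TSO] allowed = {<0 0 0 0>, <0 0 0 1>, <0 0 1 1>, <0 1 0 0>, <0 1 0 1>, <0 1 1 1>, <1 1 0 0>, <1 1 0 1>, <1 1 1 1>}
[PSO] allowed = {<0 0 0 0>, <0 0 0 1>, <0 0 1 1>, <0 1 0 0>, <0 1 0 1>, <0 1 1 1>, <1 0 0 0>, <1 0 0 1>, <1 0 1 1>, <1 1 0 0>, <1 1 0 1>, <1 1 1 1>}
target <1 0 0 0> ∈ {PSO}

SC:no TSO:no PSO:yes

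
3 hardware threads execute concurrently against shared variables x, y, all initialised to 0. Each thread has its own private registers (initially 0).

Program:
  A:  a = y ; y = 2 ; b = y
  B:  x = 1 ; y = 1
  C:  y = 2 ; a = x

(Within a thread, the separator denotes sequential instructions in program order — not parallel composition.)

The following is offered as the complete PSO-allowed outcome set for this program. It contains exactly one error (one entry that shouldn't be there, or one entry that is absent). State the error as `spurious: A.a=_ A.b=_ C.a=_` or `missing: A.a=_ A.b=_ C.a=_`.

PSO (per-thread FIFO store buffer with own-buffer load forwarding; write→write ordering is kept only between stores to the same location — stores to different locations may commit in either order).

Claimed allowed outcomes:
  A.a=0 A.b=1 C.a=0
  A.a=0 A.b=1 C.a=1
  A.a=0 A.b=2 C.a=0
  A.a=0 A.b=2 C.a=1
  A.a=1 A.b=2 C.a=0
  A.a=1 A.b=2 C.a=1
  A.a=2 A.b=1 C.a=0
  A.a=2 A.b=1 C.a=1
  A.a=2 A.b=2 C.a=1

missing: A.a=2 A.b=2 C.a=0

outcome vector order: (A.a,A.b,C.a)
PSO (10): <0 1 0> <0 1 1> <0 2 0> <0 2 1> <1 2 0> <1 2 1> <2 1 0> <2 1 1> <2 2 0> <2 2 1>
PSO∖claimed = {<2 2 0>}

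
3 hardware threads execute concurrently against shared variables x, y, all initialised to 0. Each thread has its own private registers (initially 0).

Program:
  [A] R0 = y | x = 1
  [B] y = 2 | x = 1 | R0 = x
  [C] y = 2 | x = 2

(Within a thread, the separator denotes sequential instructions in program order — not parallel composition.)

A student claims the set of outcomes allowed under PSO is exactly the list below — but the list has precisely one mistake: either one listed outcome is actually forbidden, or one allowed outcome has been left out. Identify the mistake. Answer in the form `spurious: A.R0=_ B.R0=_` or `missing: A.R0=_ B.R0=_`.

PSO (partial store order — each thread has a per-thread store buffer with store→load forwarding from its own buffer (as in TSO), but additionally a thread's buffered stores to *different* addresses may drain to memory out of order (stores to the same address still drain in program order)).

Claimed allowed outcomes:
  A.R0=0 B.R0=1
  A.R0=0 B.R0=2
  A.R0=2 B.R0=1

outcome vector order: (A.R0,B.R0)
PSO: 4 outcomes — {<0 1>, <0 2>, <2 1>, <2 2>}
PSO∖claimed = {<2 2>}

missing: A.R0=2 B.R0=2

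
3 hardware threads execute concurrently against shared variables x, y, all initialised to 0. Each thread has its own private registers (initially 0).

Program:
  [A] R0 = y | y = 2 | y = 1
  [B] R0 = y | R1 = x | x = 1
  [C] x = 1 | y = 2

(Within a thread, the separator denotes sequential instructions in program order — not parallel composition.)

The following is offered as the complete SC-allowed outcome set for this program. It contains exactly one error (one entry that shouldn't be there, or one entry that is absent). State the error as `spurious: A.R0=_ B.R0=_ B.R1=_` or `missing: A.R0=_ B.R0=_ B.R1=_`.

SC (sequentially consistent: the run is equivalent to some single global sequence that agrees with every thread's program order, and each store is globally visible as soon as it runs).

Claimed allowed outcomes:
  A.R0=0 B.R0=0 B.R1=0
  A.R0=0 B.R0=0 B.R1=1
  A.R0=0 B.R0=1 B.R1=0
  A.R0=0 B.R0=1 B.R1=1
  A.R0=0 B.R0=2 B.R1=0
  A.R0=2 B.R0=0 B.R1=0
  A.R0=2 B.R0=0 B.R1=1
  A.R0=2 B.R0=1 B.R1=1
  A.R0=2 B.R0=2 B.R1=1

outcome vector order: (A.R0,B.R0,B.R1)
SC: 10 outcomes — {(0,0,0), (0,0,1), (0,1,0), (0,1,1), (0,2,0), (0,2,1), (2,0,0), (2,0,1), (2,1,1), (2,2,1)}
SC∖claimed = {(0,2,1)}

missing: A.R0=0 B.R0=2 B.R1=1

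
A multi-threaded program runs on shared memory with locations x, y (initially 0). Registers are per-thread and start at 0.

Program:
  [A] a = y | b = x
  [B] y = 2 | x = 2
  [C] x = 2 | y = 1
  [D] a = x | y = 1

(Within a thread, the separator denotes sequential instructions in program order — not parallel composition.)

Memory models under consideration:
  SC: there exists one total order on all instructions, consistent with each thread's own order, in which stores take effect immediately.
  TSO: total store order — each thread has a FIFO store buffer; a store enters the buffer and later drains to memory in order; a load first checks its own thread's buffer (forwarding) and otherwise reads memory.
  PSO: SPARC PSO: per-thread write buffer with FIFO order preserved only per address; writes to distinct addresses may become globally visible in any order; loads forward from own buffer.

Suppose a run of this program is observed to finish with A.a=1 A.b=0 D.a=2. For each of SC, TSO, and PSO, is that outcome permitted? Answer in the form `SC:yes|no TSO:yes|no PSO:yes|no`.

SC:no TSO:no PSO:yes

outcome vector order: (A.a,A.b,D.a)
SC: 11 outcomes — {(0,0,0) (0,0,2) (0,2,0) (0,2,2) (1,0,0) (1,2,0) (1,2,2) (2,0,0) (2,0,2) (2,2,0) (2,2,2)}
TSO: 11 outcomes — {(0,0,0) (0,0,2) (0,2,0) (0,2,2) (1,0,0) (1,2,0) (1,2,2) (2,0,0) (2,0,2) (2,2,0) (2,2,2)}
PSO: 12 outcomes — {(0,0,0) (0,0,2) (0,2,0) (0,2,2) (1,0,0) (1,0,2) (1,2,0) (1,2,2) (2,0,0) (2,0,2) (2,2,0) (2,2,2)}
target (1,0,2) ∈ {PSO}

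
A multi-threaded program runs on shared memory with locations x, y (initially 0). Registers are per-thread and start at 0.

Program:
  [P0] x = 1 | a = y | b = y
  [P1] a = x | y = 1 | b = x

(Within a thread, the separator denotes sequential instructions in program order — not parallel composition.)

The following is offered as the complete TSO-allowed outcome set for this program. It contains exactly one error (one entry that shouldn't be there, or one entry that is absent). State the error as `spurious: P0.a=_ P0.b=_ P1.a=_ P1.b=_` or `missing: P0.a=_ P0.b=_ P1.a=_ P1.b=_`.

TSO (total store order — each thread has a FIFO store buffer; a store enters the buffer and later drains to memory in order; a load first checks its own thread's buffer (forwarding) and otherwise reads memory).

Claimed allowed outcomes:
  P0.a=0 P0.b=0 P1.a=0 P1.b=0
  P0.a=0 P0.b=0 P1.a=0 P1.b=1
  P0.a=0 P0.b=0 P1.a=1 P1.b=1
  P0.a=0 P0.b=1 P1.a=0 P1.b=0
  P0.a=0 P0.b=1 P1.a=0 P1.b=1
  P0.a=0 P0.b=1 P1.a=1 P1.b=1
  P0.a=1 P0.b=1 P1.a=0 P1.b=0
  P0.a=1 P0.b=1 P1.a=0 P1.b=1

outcome vector order: (P0.a,P0.b,P1.a,P1.b)
[TSO] allowed = {0000 0001 0011 0100 0101 0111 1100 1101 1111}
TSO∖claimed = {1111}

missing: P0.a=1 P0.b=1 P1.a=1 P1.b=1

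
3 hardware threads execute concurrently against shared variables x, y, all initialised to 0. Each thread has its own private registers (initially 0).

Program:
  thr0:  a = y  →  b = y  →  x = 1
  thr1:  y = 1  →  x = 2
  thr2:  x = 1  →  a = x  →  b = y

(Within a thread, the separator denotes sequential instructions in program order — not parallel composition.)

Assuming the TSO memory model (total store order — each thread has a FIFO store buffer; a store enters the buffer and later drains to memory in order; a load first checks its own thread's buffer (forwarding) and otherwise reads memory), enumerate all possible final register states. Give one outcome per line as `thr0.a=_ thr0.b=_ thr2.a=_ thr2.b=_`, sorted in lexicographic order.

outcome vector order: (thr0.a,thr0.b,thr2.a,thr2.b)
|TSO outcomes| = 9

thr0.a=0 thr0.b=0 thr2.a=1 thr2.b=0
thr0.a=0 thr0.b=0 thr2.a=1 thr2.b=1
thr0.a=0 thr0.b=0 thr2.a=2 thr2.b=1
thr0.a=0 thr0.b=1 thr2.a=1 thr2.b=0
thr0.a=0 thr0.b=1 thr2.a=1 thr2.b=1
thr0.a=0 thr0.b=1 thr2.a=2 thr2.b=1
thr0.a=1 thr0.b=1 thr2.a=1 thr2.b=0
thr0.a=1 thr0.b=1 thr2.a=1 thr2.b=1
thr0.a=1 thr0.b=1 thr2.a=2 thr2.b=1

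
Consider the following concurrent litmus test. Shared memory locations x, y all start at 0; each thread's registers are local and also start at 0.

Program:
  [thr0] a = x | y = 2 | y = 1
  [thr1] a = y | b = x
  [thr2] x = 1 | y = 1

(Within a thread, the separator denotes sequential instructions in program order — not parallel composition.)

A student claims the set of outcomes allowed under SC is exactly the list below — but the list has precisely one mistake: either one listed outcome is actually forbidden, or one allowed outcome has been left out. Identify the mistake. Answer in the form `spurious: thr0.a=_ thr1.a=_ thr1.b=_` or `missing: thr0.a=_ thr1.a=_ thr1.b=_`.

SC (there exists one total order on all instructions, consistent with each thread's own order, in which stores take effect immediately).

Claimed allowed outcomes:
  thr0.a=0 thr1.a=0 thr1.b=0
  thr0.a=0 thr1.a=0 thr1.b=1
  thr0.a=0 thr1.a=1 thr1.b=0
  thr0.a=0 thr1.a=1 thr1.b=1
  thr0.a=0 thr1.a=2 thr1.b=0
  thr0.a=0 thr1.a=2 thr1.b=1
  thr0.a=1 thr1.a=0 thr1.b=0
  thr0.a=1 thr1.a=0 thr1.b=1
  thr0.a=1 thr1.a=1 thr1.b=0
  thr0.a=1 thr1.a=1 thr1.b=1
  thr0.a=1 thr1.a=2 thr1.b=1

spurious: thr0.a=1 thr1.a=1 thr1.b=0

outcome vector order: (thr0.a,thr1.a,thr1.b)
SC: 10 outcomes — {(0,0,0), (0,0,1), (0,1,0), (0,1,1), (0,2,0), (0,2,1), (1,0,0), (1,0,1), (1,1,1), (1,2,1)}
claimed∖SC = {(1,1,0)}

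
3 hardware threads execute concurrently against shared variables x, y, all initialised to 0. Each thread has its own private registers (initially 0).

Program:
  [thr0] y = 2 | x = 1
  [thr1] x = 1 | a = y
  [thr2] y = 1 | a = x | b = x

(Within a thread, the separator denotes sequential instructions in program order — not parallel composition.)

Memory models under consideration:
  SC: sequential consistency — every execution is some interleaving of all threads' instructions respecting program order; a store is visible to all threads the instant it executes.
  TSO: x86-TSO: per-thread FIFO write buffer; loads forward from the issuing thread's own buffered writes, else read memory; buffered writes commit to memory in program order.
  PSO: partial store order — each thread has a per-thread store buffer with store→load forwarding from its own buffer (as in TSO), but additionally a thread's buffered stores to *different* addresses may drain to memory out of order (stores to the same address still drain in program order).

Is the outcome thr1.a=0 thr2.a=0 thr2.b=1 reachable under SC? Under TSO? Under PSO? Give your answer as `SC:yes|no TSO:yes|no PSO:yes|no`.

SC:no TSO:yes PSO:yes

outcome vector order: (thr1.a,thr2.a,thr2.b)
SC (7): (0,1,1); (1,0,0); (1,0,1); (1,1,1); (2,0,0); (2,0,1); (2,1,1)
TSO (9): (0,0,0); (0,0,1); (0,1,1); (1,0,0); (1,0,1); (1,1,1); (2,0,0); (2,0,1); (2,1,1)
PSO (9): (0,0,0); (0,0,1); (0,1,1); (1,0,0); (1,0,1); (1,1,1); (2,0,0); (2,0,1); (2,1,1)
target (0,0,1) ∈ {TSO,PSO}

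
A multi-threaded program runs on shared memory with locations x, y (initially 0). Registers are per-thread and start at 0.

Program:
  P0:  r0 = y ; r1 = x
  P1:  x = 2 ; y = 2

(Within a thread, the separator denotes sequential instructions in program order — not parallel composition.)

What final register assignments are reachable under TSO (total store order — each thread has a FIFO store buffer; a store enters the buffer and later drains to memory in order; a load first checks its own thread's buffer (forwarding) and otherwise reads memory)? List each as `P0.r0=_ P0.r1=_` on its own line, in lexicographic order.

outcome vector order: (P0.r0,P0.r1)
|TSO outcomes| = 3

P0.r0=0 P0.r1=0
P0.r0=0 P0.r1=2
P0.r0=2 P0.r1=2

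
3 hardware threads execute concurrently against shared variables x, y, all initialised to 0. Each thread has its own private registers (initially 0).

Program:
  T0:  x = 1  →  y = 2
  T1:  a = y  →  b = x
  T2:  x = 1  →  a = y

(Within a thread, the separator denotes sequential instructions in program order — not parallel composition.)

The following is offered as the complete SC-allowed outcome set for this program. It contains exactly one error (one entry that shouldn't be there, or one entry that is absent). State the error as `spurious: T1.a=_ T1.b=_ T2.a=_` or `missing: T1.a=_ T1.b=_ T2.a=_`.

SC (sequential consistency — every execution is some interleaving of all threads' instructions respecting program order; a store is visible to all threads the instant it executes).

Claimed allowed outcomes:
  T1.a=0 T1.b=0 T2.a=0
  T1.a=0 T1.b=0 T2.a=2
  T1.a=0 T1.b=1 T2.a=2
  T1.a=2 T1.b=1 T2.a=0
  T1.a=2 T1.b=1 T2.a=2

missing: T1.a=0 T1.b=1 T2.a=0

outcome vector order: (T1.a,T1.b,T2.a)
under SC → 000, 002, 010, 012, 210, 212
SC∖claimed = {010}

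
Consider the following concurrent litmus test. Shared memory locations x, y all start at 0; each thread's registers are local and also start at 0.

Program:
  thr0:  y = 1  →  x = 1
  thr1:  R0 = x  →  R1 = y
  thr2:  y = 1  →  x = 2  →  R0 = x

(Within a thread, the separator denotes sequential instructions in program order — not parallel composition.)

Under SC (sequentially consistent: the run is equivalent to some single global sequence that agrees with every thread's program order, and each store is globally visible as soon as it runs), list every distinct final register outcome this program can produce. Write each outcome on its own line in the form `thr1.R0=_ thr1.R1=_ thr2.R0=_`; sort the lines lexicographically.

thr1.R0=0 thr1.R1=0 thr2.R0=1
thr1.R0=0 thr1.R1=0 thr2.R0=2
thr1.R0=0 thr1.R1=1 thr2.R0=1
thr1.R0=0 thr1.R1=1 thr2.R0=2
thr1.R0=1 thr1.R1=1 thr2.R0=1
thr1.R0=1 thr1.R1=1 thr2.R0=2
thr1.R0=2 thr1.R1=1 thr2.R0=1
thr1.R0=2 thr1.R1=1 thr2.R0=2

outcome vector order: (thr1.R0,thr1.R1,thr2.R0)
|SC outcomes| = 8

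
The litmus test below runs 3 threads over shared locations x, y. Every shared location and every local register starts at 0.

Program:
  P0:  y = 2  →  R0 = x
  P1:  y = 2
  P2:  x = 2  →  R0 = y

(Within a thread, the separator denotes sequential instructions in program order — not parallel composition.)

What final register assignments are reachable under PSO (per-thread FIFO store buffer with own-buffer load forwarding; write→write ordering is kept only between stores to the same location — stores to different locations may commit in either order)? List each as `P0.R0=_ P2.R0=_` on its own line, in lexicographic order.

outcome vector order: (P0.R0,P2.R0)
|PSO outcomes| = 4

P0.R0=0 P2.R0=0
P0.R0=0 P2.R0=2
P0.R0=2 P2.R0=0
P0.R0=2 P2.R0=2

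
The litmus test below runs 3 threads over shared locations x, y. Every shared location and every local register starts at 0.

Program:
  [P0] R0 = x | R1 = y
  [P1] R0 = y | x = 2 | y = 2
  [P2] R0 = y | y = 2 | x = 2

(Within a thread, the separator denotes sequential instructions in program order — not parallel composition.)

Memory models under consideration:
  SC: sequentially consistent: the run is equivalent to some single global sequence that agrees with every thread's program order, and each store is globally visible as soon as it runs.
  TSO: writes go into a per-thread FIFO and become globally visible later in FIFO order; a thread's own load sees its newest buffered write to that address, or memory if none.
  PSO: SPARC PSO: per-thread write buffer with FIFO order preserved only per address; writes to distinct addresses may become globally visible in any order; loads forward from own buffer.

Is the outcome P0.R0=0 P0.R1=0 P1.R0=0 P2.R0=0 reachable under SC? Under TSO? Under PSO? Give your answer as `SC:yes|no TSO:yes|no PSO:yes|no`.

outcome vector order: (P0.R0,P0.R1,P1.R0,P2.R0)
[SC] allowed = {0/0/0/0, 0/0/0/2, 0/0/2/0, 0/2/0/0, 0/2/0/2, 0/2/2/0, 2/0/0/0, 2/0/0/2, 2/2/0/0, 2/2/0/2, 2/2/2/0}
[TSO] allowed = {0/0/0/0, 0/0/0/2, 0/0/2/0, 0/2/0/0, 0/2/0/2, 0/2/2/0, 2/0/0/0, 2/0/0/2, 2/2/0/0, 2/2/0/2, 2/2/2/0}
[PSO] allowed = {0/0/0/0, 0/0/0/2, 0/0/2/0, 0/2/0/0, 0/2/0/2, 0/2/2/0, 2/0/0/0, 2/0/0/2, 2/0/2/0, 2/2/0/0, 2/2/0/2, 2/2/2/0}
target 0/0/0/0 ∈ {SC,TSO,PSO}

SC:yes TSO:yes PSO:yes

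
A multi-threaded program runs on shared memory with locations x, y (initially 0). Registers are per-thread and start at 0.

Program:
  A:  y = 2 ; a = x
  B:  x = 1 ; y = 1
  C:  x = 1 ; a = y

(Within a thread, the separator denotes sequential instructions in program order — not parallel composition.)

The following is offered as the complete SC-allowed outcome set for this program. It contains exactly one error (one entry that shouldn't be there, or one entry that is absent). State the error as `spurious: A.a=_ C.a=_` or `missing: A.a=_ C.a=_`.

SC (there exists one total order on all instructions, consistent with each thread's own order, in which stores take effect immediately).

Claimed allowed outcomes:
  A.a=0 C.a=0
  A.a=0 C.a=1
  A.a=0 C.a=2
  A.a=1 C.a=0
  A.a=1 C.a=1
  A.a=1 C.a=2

spurious: A.a=0 C.a=0

outcome vector order: (A.a,C.a)
[SC] allowed = {(0,1), (0,2), (1,0), (1,1), (1,2)}
claimed∖SC = {(0,0)}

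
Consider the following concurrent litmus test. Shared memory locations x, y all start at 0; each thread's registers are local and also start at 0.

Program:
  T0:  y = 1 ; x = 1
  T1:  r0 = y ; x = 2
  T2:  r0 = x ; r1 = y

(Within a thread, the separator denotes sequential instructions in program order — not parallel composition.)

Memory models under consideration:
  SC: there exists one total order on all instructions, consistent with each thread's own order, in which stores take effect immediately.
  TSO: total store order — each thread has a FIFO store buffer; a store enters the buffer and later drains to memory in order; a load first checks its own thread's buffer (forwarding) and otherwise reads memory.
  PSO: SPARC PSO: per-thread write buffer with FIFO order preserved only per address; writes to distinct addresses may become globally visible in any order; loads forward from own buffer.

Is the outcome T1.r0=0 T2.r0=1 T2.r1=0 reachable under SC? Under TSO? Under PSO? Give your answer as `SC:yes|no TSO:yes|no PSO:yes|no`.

outcome vector order: (T1.r0,T2.r0,T2.r1)
[SC] allowed = {<0 0 0> <0 0 1> <0 1 1> <0 2 0> <0 2 1> <1 0 0> <1 0 1> <1 1 1> <1 2 1>}
[TSO] allowed = {<0 0 0> <0 0 1> <0 1 1> <0 2 0> <0 2 1> <1 0 0> <1 0 1> <1 1 1> <1 2 1>}
[PSO] allowed = {<0 0 0> <0 0 1> <0 1 0> <0 1 1> <0 2 0> <0 2 1> <1 0 0> <1 0 1> <1 1 0> <1 1 1> <1 2 1>}
target <0 1 0> ∈ {PSO}

SC:no TSO:no PSO:yes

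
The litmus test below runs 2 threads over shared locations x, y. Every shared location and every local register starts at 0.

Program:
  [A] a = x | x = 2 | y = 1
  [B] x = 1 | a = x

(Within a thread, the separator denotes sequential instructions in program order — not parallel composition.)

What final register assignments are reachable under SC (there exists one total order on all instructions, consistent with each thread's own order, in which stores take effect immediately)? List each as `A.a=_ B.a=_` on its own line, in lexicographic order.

A.a=0 B.a=1
A.a=0 B.a=2
A.a=1 B.a=1
A.a=1 B.a=2

outcome vector order: (A.a,B.a)
|SC outcomes| = 4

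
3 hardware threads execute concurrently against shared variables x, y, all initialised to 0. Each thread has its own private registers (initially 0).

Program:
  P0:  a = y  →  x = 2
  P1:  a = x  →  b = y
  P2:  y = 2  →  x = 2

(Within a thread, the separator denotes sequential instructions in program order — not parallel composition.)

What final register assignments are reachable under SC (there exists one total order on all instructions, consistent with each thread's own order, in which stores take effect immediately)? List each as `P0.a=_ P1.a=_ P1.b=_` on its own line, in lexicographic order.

P0.a=0 P1.a=0 P1.b=0
P0.a=0 P1.a=0 P1.b=2
P0.a=0 P1.a=2 P1.b=0
P0.a=0 P1.a=2 P1.b=2
P0.a=2 P1.a=0 P1.b=0
P0.a=2 P1.a=0 P1.b=2
P0.a=2 P1.a=2 P1.b=2

outcome vector order: (P0.a,P1.a,P1.b)
|SC outcomes| = 7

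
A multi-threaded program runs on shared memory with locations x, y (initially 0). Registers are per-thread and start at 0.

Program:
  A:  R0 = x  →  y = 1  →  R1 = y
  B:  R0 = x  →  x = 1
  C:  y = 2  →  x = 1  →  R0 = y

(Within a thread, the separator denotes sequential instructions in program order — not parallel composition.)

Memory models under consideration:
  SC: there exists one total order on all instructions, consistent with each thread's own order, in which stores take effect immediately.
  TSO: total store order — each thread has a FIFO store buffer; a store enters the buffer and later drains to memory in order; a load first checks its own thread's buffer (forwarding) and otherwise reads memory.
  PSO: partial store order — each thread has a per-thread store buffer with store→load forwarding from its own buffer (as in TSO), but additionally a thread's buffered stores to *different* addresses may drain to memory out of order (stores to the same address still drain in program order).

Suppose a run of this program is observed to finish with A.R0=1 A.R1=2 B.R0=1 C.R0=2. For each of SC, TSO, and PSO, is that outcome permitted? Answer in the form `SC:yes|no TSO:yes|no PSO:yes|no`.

outcome vector order: (A.R0,A.R1,B.R0,C.R0)
SC: 11 outcomes — {<0 1 0 1> <0 1 0 2> <0 1 1 1> <0 1 1 2> <0 2 0 2> <0 2 1 2> <1 1 0 1> <1 1 0 2> <1 1 1 1> <1 1 1 2> <1 2 0 2>}
TSO: 11 outcomes — {<0 1 0 1> <0 1 0 2> <0 1 1 1> <0 1 1 2> <0 2 0 2> <0 2 1 2> <1 1 0 1> <1 1 0 2> <1 1 1 1> <1 1 1 2> <1 2 0 2>}
PSO: 12 outcomes — {<0 1 0 1> <0 1 0 2> <0 1 1 1> <0 1 1 2> <0 2 0 2> <0 2 1 2> <1 1 0 1> <1 1 0 2> <1 1 1 1> <1 1 1 2> <1 2 0 2> <1 2 1 2>}
target <1 2 1 2> ∈ {PSO}

SC:no TSO:no PSO:yes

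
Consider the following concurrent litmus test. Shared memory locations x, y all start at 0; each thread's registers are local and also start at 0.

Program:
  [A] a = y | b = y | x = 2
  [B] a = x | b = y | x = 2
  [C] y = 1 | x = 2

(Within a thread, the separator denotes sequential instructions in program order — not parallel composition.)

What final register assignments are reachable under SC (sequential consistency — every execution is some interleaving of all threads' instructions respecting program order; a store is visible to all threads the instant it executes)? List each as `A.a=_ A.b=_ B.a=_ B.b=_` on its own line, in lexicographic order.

outcome vector order: (A.a,A.b,B.a,B.b)
|SC outcomes| = 10

A.a=0 A.b=0 B.a=0 B.b=0
A.a=0 A.b=0 B.a=0 B.b=1
A.a=0 A.b=0 B.a=2 B.b=0
A.a=0 A.b=0 B.a=2 B.b=1
A.a=0 A.b=1 B.a=0 B.b=0
A.a=0 A.b=1 B.a=0 B.b=1
A.a=0 A.b=1 B.a=2 B.b=1
A.a=1 A.b=1 B.a=0 B.b=0
A.a=1 A.b=1 B.a=0 B.b=1
A.a=1 A.b=1 B.a=2 B.b=1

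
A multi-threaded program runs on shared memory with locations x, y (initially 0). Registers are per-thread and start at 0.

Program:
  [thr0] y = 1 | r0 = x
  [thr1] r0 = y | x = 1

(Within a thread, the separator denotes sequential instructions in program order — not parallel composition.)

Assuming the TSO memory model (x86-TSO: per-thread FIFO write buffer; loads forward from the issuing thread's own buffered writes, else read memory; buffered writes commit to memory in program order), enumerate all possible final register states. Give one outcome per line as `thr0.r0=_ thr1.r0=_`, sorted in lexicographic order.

thr0.r0=0 thr1.r0=0
thr0.r0=0 thr1.r0=1
thr0.r0=1 thr1.r0=0
thr0.r0=1 thr1.r0=1

outcome vector order: (thr0.r0,thr1.r0)
|TSO outcomes| = 4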